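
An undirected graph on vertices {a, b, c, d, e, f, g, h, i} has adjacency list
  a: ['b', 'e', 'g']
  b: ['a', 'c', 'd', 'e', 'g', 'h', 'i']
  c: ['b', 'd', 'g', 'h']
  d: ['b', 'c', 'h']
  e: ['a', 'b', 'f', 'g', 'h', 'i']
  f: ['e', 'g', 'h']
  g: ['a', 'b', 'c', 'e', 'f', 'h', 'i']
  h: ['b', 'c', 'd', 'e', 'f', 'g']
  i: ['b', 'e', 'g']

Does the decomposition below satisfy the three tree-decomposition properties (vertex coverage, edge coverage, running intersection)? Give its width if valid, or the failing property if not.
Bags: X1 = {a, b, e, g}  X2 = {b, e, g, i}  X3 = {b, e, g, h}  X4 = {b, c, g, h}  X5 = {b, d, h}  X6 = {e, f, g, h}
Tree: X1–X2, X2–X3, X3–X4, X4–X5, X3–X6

A tree decomposition must satisfy three properties: every vertex lies in some bag; for every edge, both endpoints lie together in some bag; and for every vertex, the bags containing it form a connected subtree. Here edge (c,d) lies in no bag, so the decomposition is invalid.

No — edge (c,d) lies in no bag.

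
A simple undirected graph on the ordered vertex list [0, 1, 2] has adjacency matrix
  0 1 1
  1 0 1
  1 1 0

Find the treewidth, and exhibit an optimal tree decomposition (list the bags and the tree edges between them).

A single bag containing all 3 vertices is trivially a valid decomposition of width 2. For the lower bound, the 3 vertices {0, 1, 2} are pairwise adjacent, and any tree decomposition puts a clique entirely inside one bag — forcing width ≥ 2. Combining the bounds, tw(G) = 2.

Treewidth 2.
Bags: B1 = {0, 1, 2}
Tree: (single bag)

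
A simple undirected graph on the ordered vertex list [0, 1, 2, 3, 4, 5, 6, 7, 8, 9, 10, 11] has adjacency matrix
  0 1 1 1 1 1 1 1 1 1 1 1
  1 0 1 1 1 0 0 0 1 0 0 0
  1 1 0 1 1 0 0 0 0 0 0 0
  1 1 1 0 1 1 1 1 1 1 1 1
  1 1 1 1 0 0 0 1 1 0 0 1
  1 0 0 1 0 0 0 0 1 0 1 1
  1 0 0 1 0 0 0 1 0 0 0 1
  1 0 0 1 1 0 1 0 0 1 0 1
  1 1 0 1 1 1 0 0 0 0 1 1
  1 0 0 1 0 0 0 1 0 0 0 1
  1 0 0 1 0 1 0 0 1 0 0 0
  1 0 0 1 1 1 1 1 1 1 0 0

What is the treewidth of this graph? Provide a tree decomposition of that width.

Treewidth 4.
One optimal decomposition is:
Bags: B1 = {0, 3, 4, 8, 11}  B2 = {0, 1, 3, 4, 8}  B3 = {0, 3, 4, 7, 11}  B4 = {0, 3, 5, 8, 11}  B5 = {0, 3, 5, 8, 10}  B6 = {0, 3, 7, 9, 11}  B7 = {0, 3, 6, 7, 11}  B8 = {0, 1, 2, 3, 4}
Tree: B1–B2, B1–B3, B1–B4, B4–B5, B3–B6, B3–B7, B2–B8

Every bag has size at most 5, so the width is 5 − 1 = 4 and tw(G) ≤ 4. On the other hand G contains the 5-clique {0, 3, 4, 8, 11}. A clique must lie in a single bag of any decomposition, so no decomposition can have width below 4. Therefore the treewidth is 4.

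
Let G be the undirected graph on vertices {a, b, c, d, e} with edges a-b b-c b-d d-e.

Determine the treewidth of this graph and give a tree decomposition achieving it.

Treewidth 1.
Bags: B1 = {b, d}  B2 = {d, e}  B3 = {a, b}  B4 = {b, c}
Tree: B1–B2, B1–B3, B3–B4

The largest bag has 2 vertices, giving width 1; this decomposition certifies tw(G) ≤ 1. Since G has at least one edge (e.g. d–b), it is not an edgeless graph, so tw(G) ≥ 1. The upper and lower bounds meet at 1, so that is the treewidth.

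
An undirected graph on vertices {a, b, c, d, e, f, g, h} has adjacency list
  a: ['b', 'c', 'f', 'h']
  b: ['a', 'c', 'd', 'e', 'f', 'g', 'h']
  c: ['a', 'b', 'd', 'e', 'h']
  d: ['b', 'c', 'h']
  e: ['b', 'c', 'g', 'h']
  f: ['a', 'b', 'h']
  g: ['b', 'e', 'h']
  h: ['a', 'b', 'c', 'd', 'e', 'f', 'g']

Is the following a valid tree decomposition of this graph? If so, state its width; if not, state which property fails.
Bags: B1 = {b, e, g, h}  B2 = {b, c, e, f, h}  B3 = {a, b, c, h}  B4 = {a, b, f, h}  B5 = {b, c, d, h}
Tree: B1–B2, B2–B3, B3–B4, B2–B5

No — bags containing vertex f are not connected in the tree.

A tree decomposition must satisfy three properties: every vertex lies in some bag; for every edge, both endpoints lie together in some bag; and for every vertex, the bags containing it form a connected subtree. Here bags containing vertex f are not connected in the tree, so the decomposition is invalid.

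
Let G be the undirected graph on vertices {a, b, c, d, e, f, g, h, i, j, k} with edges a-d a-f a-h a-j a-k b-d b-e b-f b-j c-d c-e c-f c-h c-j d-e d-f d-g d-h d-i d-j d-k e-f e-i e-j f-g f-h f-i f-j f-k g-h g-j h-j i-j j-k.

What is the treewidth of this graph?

A width-4 tree decomposition is:
Bags: B1 = {c, d, e, f, j}  B2 = {b, d, e, f, j}  B3 = {c, d, f, h, j}  B4 = {a, d, f, h, j}  B5 = {a, d, f, j, k}  B6 = {d, f, g, h, j}  B7 = {d, e, f, i, j}
Tree: B1–B2, B1–B3, B3–B4, B4–B5, B3–B6, B1–B7
Every bag has size at most 5, so the width is 5 − 1 = 4 and tw(G) ≤ 4. Conversely, {d, f, g, h, j} is a clique of size 5, and the vertices of any clique must share a bag in every tree decomposition; so some bag has ≥ 5 vertices and tw(G) ≥ 4. Combining the bounds, tw(G) = 4.

4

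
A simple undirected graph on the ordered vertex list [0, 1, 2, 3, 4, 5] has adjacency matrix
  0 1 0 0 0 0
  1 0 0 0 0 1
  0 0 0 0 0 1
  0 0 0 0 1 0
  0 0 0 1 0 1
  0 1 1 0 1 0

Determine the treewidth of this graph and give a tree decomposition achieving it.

Each bag holds 2 vertices, so the decomposition has width 1, which upper-bounds the treewidth. Since G has at least one edge (e.g. 0–1), it is not an edgeless graph, so tw(G) ≥ 1. Therefore the treewidth is 1.

Treewidth 1.
One such decomposition:
Bags: B1 = {0, 1}  B2 = {1, 5}  B3 = {4, 5}  B4 = {2, 5}  B5 = {3, 4}
Tree: B1–B2, B2–B3, B2–B4, B3–B5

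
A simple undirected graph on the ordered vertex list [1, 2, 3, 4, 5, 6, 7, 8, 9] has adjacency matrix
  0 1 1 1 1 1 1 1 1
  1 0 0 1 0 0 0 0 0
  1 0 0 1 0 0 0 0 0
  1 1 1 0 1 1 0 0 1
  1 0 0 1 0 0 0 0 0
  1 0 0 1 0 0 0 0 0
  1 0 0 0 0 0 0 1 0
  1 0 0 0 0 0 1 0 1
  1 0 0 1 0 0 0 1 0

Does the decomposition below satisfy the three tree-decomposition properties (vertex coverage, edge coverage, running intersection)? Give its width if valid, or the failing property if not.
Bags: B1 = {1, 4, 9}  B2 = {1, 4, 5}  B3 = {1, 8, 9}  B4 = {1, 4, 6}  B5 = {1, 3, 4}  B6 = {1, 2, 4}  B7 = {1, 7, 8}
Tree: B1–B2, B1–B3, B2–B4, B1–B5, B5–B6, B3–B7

Checking the three conditions: (i) the bags cover all of {1, 2, 3, 4, 5, 6, 7, 8, 9}; (ii) for each edge, some bag contains both endpoints; (iii) the bags containing any fixed vertex form a subtree. All hold, so the decomposition is valid with width 3 − 1 = 2.

Yes; width 2.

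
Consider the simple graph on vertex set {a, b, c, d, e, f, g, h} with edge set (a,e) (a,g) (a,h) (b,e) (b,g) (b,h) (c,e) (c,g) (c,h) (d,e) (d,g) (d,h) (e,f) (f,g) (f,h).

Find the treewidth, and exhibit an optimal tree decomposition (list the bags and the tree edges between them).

Treewidth 3.
One such decomposition:
Bags: B1 = {e, f, g, h}  B2 = {d, e, g, h}  B3 = {c, e, g, h}  B4 = {b, e, g, h}  B5 = {a, e, g, h}
Tree: B1–B2, B2–B3, B3–B4, B4–B5

The largest bag has 4 vertices, giving width 3; this decomposition certifies tw(G) ≤ 3. For the lower bound: the 4 vertex sets {f,h}, {d,e}, {g}, {c} are disjoint, each induces a connected subgraph, and every pair is joined by at least one edge of G. Contracting each set to a single vertex therefore yields K_{4} as a minor, and since treewidth is minor-monotone, tw(G) ≥ tw(K_{4}) = 3. Combining the bounds, tw(G) = 3.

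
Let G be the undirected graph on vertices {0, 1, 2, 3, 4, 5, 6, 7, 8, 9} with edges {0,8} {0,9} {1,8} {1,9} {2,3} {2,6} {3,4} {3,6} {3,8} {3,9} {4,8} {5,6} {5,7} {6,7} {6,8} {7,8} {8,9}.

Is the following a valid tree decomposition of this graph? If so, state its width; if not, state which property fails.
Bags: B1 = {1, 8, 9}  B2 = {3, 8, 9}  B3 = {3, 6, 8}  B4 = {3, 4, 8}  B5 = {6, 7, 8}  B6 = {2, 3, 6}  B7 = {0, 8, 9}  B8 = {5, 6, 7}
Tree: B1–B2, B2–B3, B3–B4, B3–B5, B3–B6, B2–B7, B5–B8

Yes; width 2.

Checking the three conditions: (i) the bags cover all of {0, 1, 2, 3, 4, 5, 6, 7, 8, 9}; (ii) for each edge, some bag contains both endpoints; (iii) the bags containing any fixed vertex form a subtree. All hold, so the decomposition is valid with width 3 − 1 = 2.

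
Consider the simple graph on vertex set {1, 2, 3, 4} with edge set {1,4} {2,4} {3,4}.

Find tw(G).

A width-1 tree decomposition is:
Bags: B1 = {3, 4}  B2 = {2, 4}  B3 = {1, 4}
Tree: B1–B2, B1–B3
Every bag has size at most 2, so the width is 2 − 1 = 1 and tw(G) ≤ 1. G has an edge, so its treewidth is at least 1. Hence tw(G) = 1 exactly.

1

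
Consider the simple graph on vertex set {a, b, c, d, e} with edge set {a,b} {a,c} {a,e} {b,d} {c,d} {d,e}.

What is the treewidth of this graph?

A width-2 tree decomposition is:
Bags: B1 = {a, d, e}  B2 = {a, b, d}  B3 = {a, c, d}
Tree: B1–B2, B2–B3
The largest bag has 3 vertices, giving width 2; this decomposition certifies tw(G) ≤ 2. For the lower bound, G contains the cycle a–e–d–b–a, so G is not a forest; only forests have treewidth ≤ 1, hence tw(G) ≥ 2. Combining the bounds, tw(G) = 2.

2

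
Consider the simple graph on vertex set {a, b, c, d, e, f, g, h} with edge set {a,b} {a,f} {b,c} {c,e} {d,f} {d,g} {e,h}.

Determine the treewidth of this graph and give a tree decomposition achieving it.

Treewidth 1.
Bags: B1 = {e, h}  B2 = {c, e}  B3 = {b, c}  B4 = {a, b}  B5 = {a, f}  B6 = {d, f}  B7 = {d, g}
Tree: B1–B2, B2–B3, B3–B4, B4–B5, B5–B6, B6–B7

The largest bag has 2 vertices, giving width 1; this decomposition certifies tw(G) ≤ 1. G has an edge, so its treewidth is at least 1. The upper and lower bounds meet at 1, so that is the treewidth.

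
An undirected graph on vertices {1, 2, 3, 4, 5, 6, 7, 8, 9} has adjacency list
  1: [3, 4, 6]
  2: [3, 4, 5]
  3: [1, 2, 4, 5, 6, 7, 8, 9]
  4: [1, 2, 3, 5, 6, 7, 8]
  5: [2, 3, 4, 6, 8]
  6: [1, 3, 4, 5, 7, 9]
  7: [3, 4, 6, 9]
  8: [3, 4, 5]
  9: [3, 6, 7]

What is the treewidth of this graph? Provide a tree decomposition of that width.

Every bag has size at most 4, so the width is 4 − 1 = 3 and tw(G) ≤ 3. On the other hand G contains the 4-clique {3, 6, 7, 9}. A clique must lie in a single bag of any decomposition, so no decomposition can have width below 3. Hence tw(G) = 3 exactly.

Treewidth 3.
Bags: B1 = {1, 3, 4, 6}  B2 = {3, 4, 6, 7}  B3 = {3, 4, 5, 6}  B4 = {2, 3, 4, 5}  B5 = {3, 6, 7, 9}  B6 = {3, 4, 5, 8}
Tree: B1–B2, B1–B3, B3–B4, B2–B5, B4–B6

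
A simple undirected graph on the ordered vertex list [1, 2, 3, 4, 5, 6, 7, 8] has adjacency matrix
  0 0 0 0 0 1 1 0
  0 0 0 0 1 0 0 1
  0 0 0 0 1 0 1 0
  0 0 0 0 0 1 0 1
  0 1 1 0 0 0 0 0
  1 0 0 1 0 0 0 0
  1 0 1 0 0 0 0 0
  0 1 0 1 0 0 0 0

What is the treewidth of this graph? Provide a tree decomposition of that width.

Treewidth 2.
One optimal decomposition is:
Bags: B1 = {1, 3, 7}  B2 = {1, 3, 6}  B3 = {3, 4, 6}  B4 = {3, 4, 8}  B5 = {2, 3, 8}  B6 = {2, 3, 5}
Tree: B1–B2, B2–B3, B3–B4, B4–B5, B5–B6

Each bag holds 3 vertices, so the decomposition has width 2, which upper-bounds the treewidth. The edges 3–7–1–6–4–8–2–5–3 form a cycle, so G is not a tree and its treewidth is at least 2. Therefore the treewidth is 2.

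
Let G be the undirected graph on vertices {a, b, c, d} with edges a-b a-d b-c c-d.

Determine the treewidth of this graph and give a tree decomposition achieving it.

Each bag holds 3 vertices, so the decomposition has width 2, which upper-bounds the treewidth. Since d–c–b–a–d is a cycle in G, G is not acyclic. Forests are exactly the graphs of treewidth ≤ 1, so tw(G) ≥ 2. Combining the bounds, tw(G) = 2.

Treewidth 2.
One such decomposition:
Bags: B1 = {b, c, d}  B2 = {a, b, d}
Tree: B1–B2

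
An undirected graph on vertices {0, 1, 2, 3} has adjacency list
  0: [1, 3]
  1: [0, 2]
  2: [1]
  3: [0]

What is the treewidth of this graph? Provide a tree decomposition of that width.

Every bag has size at most 2, so the width is 2 − 1 = 1 and tw(G) ≤ 1. Since G has at least one edge (e.g. 2–1), it is not an edgeless graph, so tw(G) ≥ 1. Hence tw(G) = 1 exactly.

Treewidth 1.
One optimal decomposition is:
Bags: B1 = {1, 2}  B2 = {0, 1}  B3 = {0, 3}
Tree: B1–B2, B2–B3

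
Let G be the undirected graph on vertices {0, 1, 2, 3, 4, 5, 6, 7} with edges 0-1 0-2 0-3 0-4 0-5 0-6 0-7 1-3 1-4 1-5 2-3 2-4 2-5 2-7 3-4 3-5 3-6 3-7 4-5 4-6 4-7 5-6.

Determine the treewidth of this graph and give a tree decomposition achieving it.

Each bag holds 5 vertices, so the decomposition has width 4, which upper-bounds the treewidth. For the lower bound, the 5 vertices {0, 1, 3, 4, 5} are pairwise adjacent, and any tree decomposition puts a clique entirely inside one bag — forcing width ≥ 4. Therefore the treewidth is 4.

Treewidth 4.
One such decomposition:
Bags: B1 = {0, 2, 3, 4, 5}  B2 = {0, 1, 3, 4, 5}  B3 = {0, 3, 4, 5, 6}  B4 = {0, 2, 3, 4, 7}
Tree: B1–B2, B1–B3, B1–B4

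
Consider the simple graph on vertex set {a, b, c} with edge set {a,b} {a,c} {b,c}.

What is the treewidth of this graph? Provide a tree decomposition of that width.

With just one bag of size 3, the width is 3 − 1 = 2, so tw(G) ≤ 2. Conversely, {a, b, c} is a clique of size 3, and the vertices of any clique must share a bag in every tree decomposition; so some bag has ≥ 3 vertices and tw(G) ≥ 2. The upper and lower bounds meet at 2, so that is the treewidth.

Treewidth 2.
Bags: B1 = {a, b, c}
Tree: (single bag)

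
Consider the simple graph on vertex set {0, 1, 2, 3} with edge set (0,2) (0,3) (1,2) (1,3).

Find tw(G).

A width-2 tree decomposition is:
Bags: B1 = {0, 1, 2}  B2 = {0, 1, 3}
Tree: B1–B2
The largest bag has 3 vertices, giving width 2; this decomposition certifies tw(G) ≤ 2. For the lower bound, G contains the cycle 0–2–1–3–0, so G is not a forest; only forests have treewidth ≤ 1, hence tw(G) ≥ 2. Hence tw(G) = 2 exactly.

2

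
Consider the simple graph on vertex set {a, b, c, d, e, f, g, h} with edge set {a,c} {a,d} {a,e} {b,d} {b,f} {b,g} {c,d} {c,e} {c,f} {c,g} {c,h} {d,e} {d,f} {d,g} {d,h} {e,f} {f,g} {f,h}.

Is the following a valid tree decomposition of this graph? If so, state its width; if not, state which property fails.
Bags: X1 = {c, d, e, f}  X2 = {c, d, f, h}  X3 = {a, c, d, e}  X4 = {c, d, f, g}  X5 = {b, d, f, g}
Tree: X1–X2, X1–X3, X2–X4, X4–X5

Yes; width 3.

Vertex coverage: the bags together contain {a, b, c, d, e, f, g, h}, the full vertex set. Edge coverage: each edge of G has both endpoints in at least one bag. Running intersection: for every vertex, the bags containing it form a connected subtree. All three properties hold, so this is a valid tree decomposition of width max|bag| − 1 = 3, and hence tw(G) ≤ 3.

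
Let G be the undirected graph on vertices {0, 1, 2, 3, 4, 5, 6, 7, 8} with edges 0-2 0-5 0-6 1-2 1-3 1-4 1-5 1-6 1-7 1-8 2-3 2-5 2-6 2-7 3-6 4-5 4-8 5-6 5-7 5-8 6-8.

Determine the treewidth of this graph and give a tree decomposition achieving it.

Treewidth 3.
One such decomposition:
Bags: B1 = {1, 2, 5, 6}  B2 = {1, 2, 5, 7}  B3 = {1, 2, 3, 6}  B4 = {0, 2, 5, 6}  B5 = {1, 5, 6, 8}  B6 = {1, 4, 5, 8}
Tree: B1–B2, B1–B3, B1–B4, B1–B5, B5–B6

Each bag holds 4 vertices, so the decomposition has width 3, which upper-bounds the treewidth. On the other hand G contains the 4-clique {0, 2, 5, 6}. A clique must lie in a single bag of any decomposition, so no decomposition can have width below 3. Therefore the treewidth is 3.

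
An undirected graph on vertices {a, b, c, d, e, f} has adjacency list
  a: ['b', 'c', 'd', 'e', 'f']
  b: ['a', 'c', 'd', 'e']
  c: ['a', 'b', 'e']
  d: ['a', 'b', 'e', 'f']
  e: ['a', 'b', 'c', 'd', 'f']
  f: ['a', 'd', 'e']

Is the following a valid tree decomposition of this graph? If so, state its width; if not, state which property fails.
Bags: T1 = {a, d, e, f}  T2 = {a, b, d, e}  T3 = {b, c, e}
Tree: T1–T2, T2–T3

No — edge (a,c) lies in no bag.

A tree decomposition must satisfy three properties: every vertex lies in some bag; for every edge, both endpoints lie together in some bag; and for every vertex, the bags containing it form a connected subtree. Here edge (a,c) lies in no bag, so the decomposition is invalid.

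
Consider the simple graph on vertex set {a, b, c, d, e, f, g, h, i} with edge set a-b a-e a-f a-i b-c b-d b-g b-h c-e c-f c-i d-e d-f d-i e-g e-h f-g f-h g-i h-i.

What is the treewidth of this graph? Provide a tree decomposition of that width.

The largest bag has 5 vertices, giving width 4; this decomposition certifies tw(G) ≤ 4. For the lower bound: the 5 vertex sets {a,i}, {e,g}, {d,f}, {b}, {c} are disjoint, each induces a connected subgraph, and every pair is joined by at least one edge of G. Contracting each set to a single vertex therefore yields K_{5} as a minor, and since treewidth is minor-monotone, tw(G) ≥ tw(K_{5}) = 4. Hence tw(G) = 4 exactly.

Treewidth 4.
One optimal decomposition is:
Bags: B1 = {a, b, e, f, i}  B2 = {b, e, f, g, i}  B3 = {b, d, e, f, i}  B4 = {b, c, e, f, i}  B5 = {b, e, f, h, i}
Tree: B1–B2, B2–B3, B3–B4, B4–B5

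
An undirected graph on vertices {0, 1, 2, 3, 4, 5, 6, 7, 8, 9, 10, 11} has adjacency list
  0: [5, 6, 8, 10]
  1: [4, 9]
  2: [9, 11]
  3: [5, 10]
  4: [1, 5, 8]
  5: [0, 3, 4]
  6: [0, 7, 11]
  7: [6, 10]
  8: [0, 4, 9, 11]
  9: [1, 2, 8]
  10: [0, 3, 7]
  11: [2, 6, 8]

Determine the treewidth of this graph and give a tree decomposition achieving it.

Each bag holds 4 vertices, so the decomposition has width 3, which upper-bounds the treewidth. For the lower bound: the 4 vertex sets {1,2,9}, {4}, {8}, {0,5,6,11} are disjoint, each induces a connected subgraph, and every pair is joined by at least one edge of G. Contracting each set to a single vertex therefore yields K_{4} as a minor, and since treewidth is minor-monotone, tw(G) ≥ tw(K_{4}) = 3. Hence tw(G) = 3 exactly.

Treewidth 3.
One such decomposition:
Bags: B1 = {1, 2, 4, 9}  B2 = {2, 4, 8, 9}  B3 = {2, 4, 8, 11}  B4 = {4, 5, 8, 11}  B5 = {0, 5, 8, 11}  B6 = {0, 5, 6, 11}  B7 = {0, 3, 5, 6}  B8 = {0, 3, 6, 10}  B9 = {3, 6, 7, 10}
Tree: B1–B2, B2–B3, B3–B4, B4–B5, B5–B6, B6–B7, B7–B8, B8–B9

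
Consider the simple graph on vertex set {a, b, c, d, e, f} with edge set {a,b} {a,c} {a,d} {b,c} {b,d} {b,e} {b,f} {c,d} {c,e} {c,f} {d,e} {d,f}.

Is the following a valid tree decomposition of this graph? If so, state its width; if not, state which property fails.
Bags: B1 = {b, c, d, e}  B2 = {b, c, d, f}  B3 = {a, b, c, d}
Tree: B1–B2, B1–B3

Vertex coverage: the bags together contain {a, b, c, d, e, f}, the full vertex set. Edge coverage: each edge of G has both endpoints in at least one bag. Running intersection: for every vertex, the bags containing it form a connected subtree. All three properties hold, so this is a valid tree decomposition of width max|bag| − 1 = 3, and hence tw(G) ≤ 3.

Yes; width 3.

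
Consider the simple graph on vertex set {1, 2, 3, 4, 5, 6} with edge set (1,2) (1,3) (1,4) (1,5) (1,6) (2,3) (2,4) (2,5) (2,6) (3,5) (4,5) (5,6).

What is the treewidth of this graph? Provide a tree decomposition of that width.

Every bag has size at most 4, so the width is 4 − 1 = 3 and tw(G) ≤ 3. On the other hand G contains the 4-clique {1, 2, 3, 5}. A clique must lie in a single bag of any decomposition, so no decomposition can have width below 3. Therefore the treewidth is 3.

Treewidth 3.
One such decomposition:
Bags: B1 = {1, 2, 3, 5}  B2 = {1, 2, 4, 5}  B3 = {1, 2, 5, 6}
Tree: B1–B2, B2–B3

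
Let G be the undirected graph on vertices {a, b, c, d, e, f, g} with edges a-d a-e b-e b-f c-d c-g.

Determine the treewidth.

1

A width-1 tree decomposition is:
Bags: B1 = {c, g}  B2 = {c, d}  B3 = {a, d}  B4 = {a, e}  B5 = {b, e}  B6 = {b, f}
Tree: B1–B2, B2–B3, B3–B4, B4–B5, B5–B6
Each bag holds 2 vertices, so the decomposition has width 1, which upper-bounds the treewidth. Since G has at least one edge (e.g. g–c), it is not an edgeless graph, so tw(G) ≥ 1. Combining the bounds, tw(G) = 1.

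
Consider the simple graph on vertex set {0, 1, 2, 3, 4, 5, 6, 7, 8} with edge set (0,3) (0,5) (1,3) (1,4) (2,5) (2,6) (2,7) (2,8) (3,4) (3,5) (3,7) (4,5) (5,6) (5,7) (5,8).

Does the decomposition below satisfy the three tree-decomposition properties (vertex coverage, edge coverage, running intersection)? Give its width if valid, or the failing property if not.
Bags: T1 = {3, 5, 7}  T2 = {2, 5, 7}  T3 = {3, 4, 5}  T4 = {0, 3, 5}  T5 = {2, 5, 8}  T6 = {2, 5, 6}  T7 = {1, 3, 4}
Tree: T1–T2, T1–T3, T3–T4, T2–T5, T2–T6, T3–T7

Vertex coverage: the bags together contain {0, 1, 2, 3, 4, 5, 6, 7, 8}, the full vertex set. Edge coverage: each edge of G has both endpoints in at least one bag. Running intersection: for every vertex, the bags containing it form a connected subtree. All three properties hold, so this is a valid tree decomposition of width max|bag| − 1 = 2, and hence tw(G) ≤ 2.

Yes; width 2.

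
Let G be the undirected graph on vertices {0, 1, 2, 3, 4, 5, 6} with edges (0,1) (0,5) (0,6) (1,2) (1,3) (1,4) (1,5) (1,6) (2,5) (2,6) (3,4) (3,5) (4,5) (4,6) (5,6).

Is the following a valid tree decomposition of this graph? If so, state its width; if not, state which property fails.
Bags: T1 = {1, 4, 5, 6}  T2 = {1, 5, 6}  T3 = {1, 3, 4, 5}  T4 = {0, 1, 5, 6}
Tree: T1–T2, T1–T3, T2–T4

No — vertex 2 appears in no bag.

A tree decomposition must satisfy three properties: every vertex lies in some bag; for every edge, both endpoints lie together in some bag; and for every vertex, the bags containing it form a connected subtree. Here vertex 2 appears in no bag, so the decomposition is invalid.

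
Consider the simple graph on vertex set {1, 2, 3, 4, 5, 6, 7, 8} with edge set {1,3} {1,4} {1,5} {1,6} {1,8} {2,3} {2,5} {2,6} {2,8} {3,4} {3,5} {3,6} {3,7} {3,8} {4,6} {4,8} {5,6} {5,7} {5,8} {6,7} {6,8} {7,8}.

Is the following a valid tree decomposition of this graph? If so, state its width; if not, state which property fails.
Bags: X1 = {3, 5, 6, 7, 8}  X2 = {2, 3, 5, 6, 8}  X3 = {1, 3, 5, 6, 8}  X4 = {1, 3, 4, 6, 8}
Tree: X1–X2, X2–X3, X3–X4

Checking the three conditions: (i) the bags cover all of {1, 2, 3, 4, 5, 6, 7, 8}; (ii) for each edge, some bag contains both endpoints; (iii) the bags containing any fixed vertex form a subtree. All hold, so the decomposition is valid with width 5 − 1 = 4.

Yes; width 4.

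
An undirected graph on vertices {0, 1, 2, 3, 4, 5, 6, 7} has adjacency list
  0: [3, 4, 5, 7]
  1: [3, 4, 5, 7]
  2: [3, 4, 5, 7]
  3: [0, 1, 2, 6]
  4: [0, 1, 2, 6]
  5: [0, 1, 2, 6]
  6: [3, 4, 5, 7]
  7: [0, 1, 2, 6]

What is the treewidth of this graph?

A width-4 tree decomposition is:
Bags: B1 = {3, 4, 5, 6, 7}  B2 = {2, 3, 4, 5, 7}  B3 = {1, 3, 4, 5, 7}  B4 = {0, 3, 4, 5, 7}
Tree: B1–B2, B2–B3, B3–B4
The largest bag has 5 vertices, giving width 4; this decomposition certifies tw(G) ≤ 4. For the lower bound: the 5 vertex sets {4,6}, {2,7}, {1,5}, {3}, {0} are disjoint, each induces a connected subgraph, and every pair is joined by at least one edge of G. Contracting each set to a single vertex therefore yields K_{5} as a minor, and since treewidth is minor-monotone, tw(G) ≥ tw(K_{5}) = 4. Hence tw(G) = 4 exactly.

4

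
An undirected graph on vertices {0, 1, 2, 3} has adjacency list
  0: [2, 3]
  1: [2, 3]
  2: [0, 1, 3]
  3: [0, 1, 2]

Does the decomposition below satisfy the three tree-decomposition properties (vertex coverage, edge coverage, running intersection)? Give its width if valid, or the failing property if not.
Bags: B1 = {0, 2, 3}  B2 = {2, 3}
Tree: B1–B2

A tree decomposition must satisfy three properties: every vertex lies in some bag; for every edge, both endpoints lie together in some bag; and for every vertex, the bags containing it form a connected subtree. Here vertex 1 appears in no bag, so the decomposition is invalid.

No — vertex 1 appears in no bag.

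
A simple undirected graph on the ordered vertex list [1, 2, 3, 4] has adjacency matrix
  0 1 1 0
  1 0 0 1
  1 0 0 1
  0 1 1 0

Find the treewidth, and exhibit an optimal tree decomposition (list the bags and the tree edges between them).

Every bag has size at most 3, so the width is 3 − 1 = 2 and tw(G) ≤ 2. The edges 2–4–3–1–2 form a cycle, so G is not a tree and its treewidth is at least 2. Hence tw(G) = 2 exactly.

Treewidth 2.
One such decomposition:
Bags: B1 = {2, 3, 4}  B2 = {1, 2, 3}
Tree: B1–B2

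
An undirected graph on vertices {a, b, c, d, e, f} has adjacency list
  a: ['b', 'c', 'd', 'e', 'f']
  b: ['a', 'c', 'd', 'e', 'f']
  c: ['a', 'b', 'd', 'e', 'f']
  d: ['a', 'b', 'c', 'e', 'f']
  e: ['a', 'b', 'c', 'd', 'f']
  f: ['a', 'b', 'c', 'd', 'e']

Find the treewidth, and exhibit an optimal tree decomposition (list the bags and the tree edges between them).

Treewidth 5.
One such decomposition:
Bags: B1 = {a, b, c, d, e, f}
Tree: (single bag)

A single bag containing all 6 vertices is trivially a valid decomposition of width 5. On the other hand G contains the 6-clique {a, b, c, d, e, f}. A clique must lie in a single bag of any decomposition, so no decomposition can have width below 5. Combining the bounds, tw(G) = 5.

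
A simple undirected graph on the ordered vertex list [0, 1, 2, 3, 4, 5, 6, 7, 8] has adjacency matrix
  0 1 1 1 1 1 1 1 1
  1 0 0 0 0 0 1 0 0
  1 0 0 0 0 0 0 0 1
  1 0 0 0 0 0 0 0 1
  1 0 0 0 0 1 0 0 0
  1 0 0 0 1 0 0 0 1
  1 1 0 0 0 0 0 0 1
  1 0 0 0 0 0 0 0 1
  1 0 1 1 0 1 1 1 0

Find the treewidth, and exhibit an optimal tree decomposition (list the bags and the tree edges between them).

Treewidth 2.
One optimal decomposition is:
Bags: B1 = {0, 7, 8}  B2 = {0, 5, 8}  B3 = {0, 4, 5}  B4 = {0, 3, 8}  B5 = {0, 2, 8}  B6 = {0, 6, 8}  B7 = {0, 1, 6}
Tree: B1–B2, B2–B3, B1–B4, B1–B5, B4–B6, B6–B7

The largest bag has 3 vertices, giving width 2; this decomposition certifies tw(G) ≤ 2. On the other hand G contains the 3-clique {0, 2, 8}. A clique must lie in a single bag of any decomposition, so no decomposition can have width below 2. Combining the bounds, tw(G) = 2.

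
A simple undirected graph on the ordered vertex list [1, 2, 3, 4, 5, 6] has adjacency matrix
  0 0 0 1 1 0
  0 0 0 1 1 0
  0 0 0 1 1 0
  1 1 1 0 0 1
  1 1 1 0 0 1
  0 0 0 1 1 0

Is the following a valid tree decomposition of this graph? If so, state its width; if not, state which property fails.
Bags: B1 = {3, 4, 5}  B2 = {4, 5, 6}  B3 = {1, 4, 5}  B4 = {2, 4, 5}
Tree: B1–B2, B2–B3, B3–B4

Vertex coverage: the bags together contain {1, 2, 3, 4, 5, 6}, the full vertex set. Edge coverage: each edge of G has both endpoints in at least one bag. Running intersection: for every vertex, the bags containing it form a connected subtree. All three properties hold, so this is a valid tree decomposition of width max|bag| − 1 = 2, and hence tw(G) ≤ 2.

Yes; width 2.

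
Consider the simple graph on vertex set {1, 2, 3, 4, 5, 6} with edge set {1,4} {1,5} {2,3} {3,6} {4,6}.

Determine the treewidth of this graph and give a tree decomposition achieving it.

Treewidth 1.
Bags: B1 = {1, 4}  B2 = {1, 5}  B3 = {4, 6}  B4 = {3, 6}  B5 = {2, 3}
Tree: B1–B2, B1–B3, B3–B4, B4–B5

Each bag holds 2 vertices, so the decomposition has width 1, which upper-bounds the treewidth. Since G has at least one edge (e.g. 1–4), it is not an edgeless graph, so tw(G) ≥ 1. Therefore the treewidth is 1.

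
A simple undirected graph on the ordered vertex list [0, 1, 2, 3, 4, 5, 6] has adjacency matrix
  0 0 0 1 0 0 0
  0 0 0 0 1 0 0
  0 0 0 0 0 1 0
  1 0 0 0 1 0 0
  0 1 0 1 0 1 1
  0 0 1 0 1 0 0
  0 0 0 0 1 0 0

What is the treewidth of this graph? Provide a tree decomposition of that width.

The largest bag has 2 vertices, giving width 1; this decomposition certifies tw(G) ≤ 1. G has an edge, so its treewidth is at least 1. Hence tw(G) = 1 exactly.

Treewidth 1.
One such decomposition:
Bags: B1 = {1, 4}  B2 = {3, 4}  B3 = {4, 6}  B4 = {4, 5}  B5 = {2, 5}  B6 = {0, 3}
Tree: B1–B2, B2–B3, B3–B4, B4–B5, B2–B6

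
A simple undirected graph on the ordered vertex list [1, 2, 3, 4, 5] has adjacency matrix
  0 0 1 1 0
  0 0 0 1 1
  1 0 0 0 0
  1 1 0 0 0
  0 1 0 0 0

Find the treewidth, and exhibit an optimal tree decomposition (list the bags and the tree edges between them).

Treewidth 1.
One optimal decomposition is:
Bags: B1 = {1, 3}  B2 = {1, 4}  B3 = {2, 4}  B4 = {2, 5}
Tree: B1–B2, B2–B3, B3–B4

Every bag has size at most 2, so the width is 2 − 1 = 1 and tw(G) ≤ 1. Since G has at least one edge (e.g. 3–1), it is not an edgeless graph, so tw(G) ≥ 1. Combining the bounds, tw(G) = 1.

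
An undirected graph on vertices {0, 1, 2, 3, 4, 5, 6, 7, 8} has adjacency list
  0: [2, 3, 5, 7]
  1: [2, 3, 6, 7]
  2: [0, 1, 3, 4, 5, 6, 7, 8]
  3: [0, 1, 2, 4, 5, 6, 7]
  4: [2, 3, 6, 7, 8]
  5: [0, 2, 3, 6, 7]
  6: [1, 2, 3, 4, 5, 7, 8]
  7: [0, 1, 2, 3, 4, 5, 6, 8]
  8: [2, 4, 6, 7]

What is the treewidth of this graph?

4

A width-4 tree decomposition is:
Bags: B1 = {1, 2, 3, 6, 7}  B2 = {2, 3, 4, 6, 7}  B3 = {2, 3, 5, 6, 7}  B4 = {2, 4, 6, 7, 8}  B5 = {0, 2, 3, 5, 7}
Tree: B1–B2, B1–B3, B2–B4, B3–B5
Every bag has size at most 5, so the width is 5 − 1 = 4 and tw(G) ≤ 4. Conversely, {2, 4, 6, 7, 8} is a clique of size 5, and the vertices of any clique must share a bag in every tree decomposition; so some bag has ≥ 5 vertices and tw(G) ≥ 4. Combining the bounds, tw(G) = 4.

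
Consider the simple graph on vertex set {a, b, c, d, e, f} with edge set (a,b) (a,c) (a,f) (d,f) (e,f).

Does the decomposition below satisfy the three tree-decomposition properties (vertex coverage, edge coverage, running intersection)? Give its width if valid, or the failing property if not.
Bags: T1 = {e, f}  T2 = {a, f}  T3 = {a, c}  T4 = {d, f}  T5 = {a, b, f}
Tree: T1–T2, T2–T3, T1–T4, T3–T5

No — bags containing vertex f are not connected in the tree.

A tree decomposition must satisfy three properties: every vertex lies in some bag; for every edge, both endpoints lie together in some bag; and for every vertex, the bags containing it form a connected subtree. Here bags containing vertex f are not connected in the tree, so the decomposition is invalid.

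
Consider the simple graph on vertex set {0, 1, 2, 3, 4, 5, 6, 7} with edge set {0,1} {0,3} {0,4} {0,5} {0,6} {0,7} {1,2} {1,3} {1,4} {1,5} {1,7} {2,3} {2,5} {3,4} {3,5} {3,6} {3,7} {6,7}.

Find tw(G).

3

A width-3 tree decomposition is:
Bags: B1 = {0, 1, 3, 7}  B2 = {0, 3, 6, 7}  B3 = {0, 1, 3, 5}  B4 = {0, 1, 3, 4}  B5 = {1, 2, 3, 5}
Tree: B1–B2, B1–B3, B1–B4, B3–B5
Each bag holds 4 vertices, so the decomposition has width 3, which upper-bounds the treewidth. Conversely, {0, 1, 3, 4} is a clique of size 4, and the vertices of any clique must share a bag in every tree decomposition; so some bag has ≥ 4 vertices and tw(G) ≥ 3. Hence tw(G) = 3 exactly.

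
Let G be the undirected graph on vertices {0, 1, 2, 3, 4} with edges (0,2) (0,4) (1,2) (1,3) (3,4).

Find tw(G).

A width-2 tree decomposition is:
Bags: B1 = {1, 2, 3}  B2 = {0, 2, 3}  B3 = {0, 3, 4}
Tree: B1–B2, B2–B3
The largest bag has 3 vertices, giving width 2; this decomposition certifies tw(G) ≤ 2. Since 3–1–2–0–4–3 is a cycle in G, G is not acyclic. Forests are exactly the graphs of treewidth ≤ 1, so tw(G) ≥ 2. The upper and lower bounds meet at 2, so that is the treewidth.

2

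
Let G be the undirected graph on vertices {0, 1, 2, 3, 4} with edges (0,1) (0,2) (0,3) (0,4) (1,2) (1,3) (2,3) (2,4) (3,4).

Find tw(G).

3

A width-3 tree decomposition is:
Bags: B1 = {0, 2, 3, 4}  B2 = {0, 1, 2, 3}
Tree: B1–B2
The largest bag has 4 vertices, giving width 3; this decomposition certifies tw(G) ≤ 3. Conversely, {0, 1, 2, 3} is a clique of size 4, and the vertices of any clique must share a bag in every tree decomposition; so some bag has ≥ 4 vertices and tw(G) ≥ 3. The upper and lower bounds meet at 3, so that is the treewidth.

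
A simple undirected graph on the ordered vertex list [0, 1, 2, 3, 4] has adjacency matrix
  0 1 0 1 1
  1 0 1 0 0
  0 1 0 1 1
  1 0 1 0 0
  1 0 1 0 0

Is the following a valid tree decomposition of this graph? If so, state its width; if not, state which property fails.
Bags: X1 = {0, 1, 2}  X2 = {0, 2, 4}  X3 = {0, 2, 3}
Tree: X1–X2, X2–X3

Every vertex of G appears in some bag (union = {0, 1, 2, 3, 4}); every edge is covered by a bag; and for each vertex v the set of bags containing v is connected in the bag tree. The decomposition is therefore valid. The largest bag has 3 vertices, so the width is 2.

Yes; width 2.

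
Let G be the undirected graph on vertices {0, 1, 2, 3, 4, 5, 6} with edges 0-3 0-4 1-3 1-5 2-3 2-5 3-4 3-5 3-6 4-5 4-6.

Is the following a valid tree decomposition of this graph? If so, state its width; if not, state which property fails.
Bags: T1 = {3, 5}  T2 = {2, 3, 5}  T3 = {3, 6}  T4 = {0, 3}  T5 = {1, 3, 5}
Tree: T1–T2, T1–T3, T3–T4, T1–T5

A tree decomposition must satisfy three properties: every vertex lies in some bag; for every edge, both endpoints lie together in some bag; and for every vertex, the bags containing it form a connected subtree. Here vertex 4 appears in no bag, so the decomposition is invalid.

No — vertex 4 appears in no bag.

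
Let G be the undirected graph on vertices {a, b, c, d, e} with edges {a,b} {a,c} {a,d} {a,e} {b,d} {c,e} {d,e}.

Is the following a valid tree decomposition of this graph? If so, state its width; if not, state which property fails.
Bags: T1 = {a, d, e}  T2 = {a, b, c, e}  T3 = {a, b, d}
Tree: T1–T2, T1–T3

No — bags containing vertex b are not connected in the tree.

A tree decomposition must satisfy three properties: every vertex lies in some bag; for every edge, both endpoints lie together in some bag; and for every vertex, the bags containing it form a connected subtree. Here bags containing vertex b are not connected in the tree, so the decomposition is invalid.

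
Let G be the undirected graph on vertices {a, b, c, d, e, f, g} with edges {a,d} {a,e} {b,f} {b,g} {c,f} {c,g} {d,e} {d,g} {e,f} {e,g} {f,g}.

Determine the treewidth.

2

A width-2 tree decomposition is:
Bags: B1 = {e, f, g}  B2 = {b, f, g}  B3 = {d, e, g}  B4 = {a, d, e}  B5 = {c, f, g}
Tree: B1–B2, B1–B3, B3–B4, B1–B5
Each bag holds 3 vertices, so the decomposition has width 2, which upper-bounds the treewidth. For the lower bound, the 3 vertices {d, e, g} are pairwise adjacent, and any tree decomposition puts a clique entirely inside one bag — forcing width ≥ 2. The upper and lower bounds meet at 2, so that is the treewidth.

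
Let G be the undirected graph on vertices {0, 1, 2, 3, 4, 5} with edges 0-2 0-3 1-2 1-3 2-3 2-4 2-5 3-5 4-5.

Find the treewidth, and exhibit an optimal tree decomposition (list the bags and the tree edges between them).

Treewidth 2.
One such decomposition:
Bags: B1 = {1, 2, 3}  B2 = {0, 2, 3}  B3 = {2, 3, 5}  B4 = {2, 4, 5}
Tree: B1–B2, B2–B3, B3–B4

The largest bag has 3 vertices, giving width 2; this decomposition certifies tw(G) ≤ 2. Conversely, {0, 2, 3} is a clique of size 3, and the vertices of any clique must share a bag in every tree decomposition; so some bag has ≥ 3 vertices and tw(G) ≥ 2. Hence tw(G) = 2 exactly.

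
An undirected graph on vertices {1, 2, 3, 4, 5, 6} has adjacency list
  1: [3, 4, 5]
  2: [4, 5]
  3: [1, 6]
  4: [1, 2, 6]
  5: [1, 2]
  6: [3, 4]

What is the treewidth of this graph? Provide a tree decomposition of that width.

The largest bag has 3 vertices, giving width 2; this decomposition certifies tw(G) ≤ 2. For the lower bound, G contains the cycle 2–5–1–4–2, so G is not a forest; only forests have treewidth ≤ 1, hence tw(G) ≥ 2. Therefore the treewidth is 2.

Treewidth 2.
One optimal decomposition is:
Bags: B1 = {2, 4, 5}  B2 = {1, 4, 5}  B3 = {1, 4, 6}  B4 = {1, 3, 6}
Tree: B1–B2, B2–B3, B3–B4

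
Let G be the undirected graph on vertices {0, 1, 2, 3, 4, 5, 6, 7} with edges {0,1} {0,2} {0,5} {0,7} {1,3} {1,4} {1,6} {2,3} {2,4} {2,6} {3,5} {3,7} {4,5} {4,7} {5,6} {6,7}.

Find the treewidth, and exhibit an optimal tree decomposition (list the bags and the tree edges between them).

Every bag has size at most 5, so the width is 5 − 1 = 4 and tw(G) ≤ 4. For the lower bound: the 5 vertex sets {3,7}, {1,4}, {5,6}, {0}, {2} are disjoint, each induces a connected subgraph, and every pair is joined by at least one edge of G. Contracting each set to a single vertex therefore yields K_{5} as a minor, and since treewidth is minor-monotone, tw(G) ≥ tw(K_{5}) = 4. Combining the bounds, tw(G) = 4.

Treewidth 4.
One optimal decomposition is:
Bags: B1 = {0, 3, 4, 6, 7}  B2 = {0, 1, 3, 4, 6}  B3 = {0, 3, 4, 5, 6}  B4 = {0, 2, 3, 4, 6}
Tree: B1–B2, B2–B3, B3–B4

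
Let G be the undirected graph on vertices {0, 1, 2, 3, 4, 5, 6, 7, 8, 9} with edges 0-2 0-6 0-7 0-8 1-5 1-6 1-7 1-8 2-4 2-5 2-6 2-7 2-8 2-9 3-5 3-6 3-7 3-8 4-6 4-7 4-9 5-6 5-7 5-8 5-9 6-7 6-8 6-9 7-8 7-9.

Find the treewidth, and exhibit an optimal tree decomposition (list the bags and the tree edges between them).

Treewidth 4.
Bags: B1 = {1, 5, 6, 7, 8}  B2 = {2, 5, 6, 7, 8}  B3 = {0, 2, 6, 7, 8}  B4 = {2, 5, 6, 7, 9}  B5 = {3, 5, 6, 7, 8}  B6 = {2, 4, 6, 7, 9}
Tree: B1–B2, B2–B3, B2–B4, B2–B5, B4–B6

Every bag has size at most 5, so the width is 5 − 1 = 4 and tw(G) ≤ 4. For the lower bound, the 5 vertices {1, 5, 6, 7, 8} are pairwise adjacent, and any tree decomposition puts a clique entirely inside one bag — forcing width ≥ 4. Hence tw(G) = 4 exactly.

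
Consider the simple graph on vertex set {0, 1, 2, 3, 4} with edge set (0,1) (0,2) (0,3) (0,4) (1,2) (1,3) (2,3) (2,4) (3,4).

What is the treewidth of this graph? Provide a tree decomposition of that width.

The largest bag has 4 vertices, giving width 3; this decomposition certifies tw(G) ≤ 3. On the other hand G contains the 4-clique {0, 1, 2, 3}. A clique must lie in a single bag of any decomposition, so no decomposition can have width below 3. Hence tw(G) = 3 exactly.

Treewidth 3.
One optimal decomposition is:
Bags: B1 = {0, 1, 2, 3}  B2 = {0, 2, 3, 4}
Tree: B1–B2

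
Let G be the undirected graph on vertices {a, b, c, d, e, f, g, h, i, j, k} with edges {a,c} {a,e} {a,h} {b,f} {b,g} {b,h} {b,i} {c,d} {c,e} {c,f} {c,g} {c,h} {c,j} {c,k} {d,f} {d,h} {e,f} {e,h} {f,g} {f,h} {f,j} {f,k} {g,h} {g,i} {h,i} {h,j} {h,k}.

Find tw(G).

A width-3 tree decomposition is:
Bags: B1 = {c, f, g, h}  B2 = {c, f, h, k}  B3 = {c, e, f, h}  B4 = {b, f, g, h}  B5 = {c, f, h, j}  B6 = {a, c, e, h}  B7 = {b, g, h, i}  B8 = {c, d, f, h}
Tree: B1–B2, B1–B3, B1–B4, B2–B5, B3–B6, B4–B7, B1–B8
Each bag holds 4 vertices, so the decomposition has width 3, which upper-bounds the treewidth. For the lower bound, the 4 vertices {a, c, e, h} are pairwise adjacent, and any tree decomposition puts a clique entirely inside one bag — forcing width ≥ 3. Hence tw(G) = 3 exactly.

3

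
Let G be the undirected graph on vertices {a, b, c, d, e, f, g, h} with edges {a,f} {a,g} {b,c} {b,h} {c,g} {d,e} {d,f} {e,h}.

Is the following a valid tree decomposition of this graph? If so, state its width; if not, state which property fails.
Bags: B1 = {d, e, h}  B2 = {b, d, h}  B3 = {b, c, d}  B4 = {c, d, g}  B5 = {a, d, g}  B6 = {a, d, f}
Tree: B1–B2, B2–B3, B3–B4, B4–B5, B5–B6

Vertex coverage: the bags together contain {a, b, c, d, e, f, g, h}, the full vertex set. Edge coverage: each edge of G has both endpoints in at least one bag. Running intersection: for every vertex, the bags containing it form a connected subtree. All three properties hold, so this is a valid tree decomposition of width max|bag| − 1 = 2, and hence tw(G) ≤ 2.

Yes; width 2.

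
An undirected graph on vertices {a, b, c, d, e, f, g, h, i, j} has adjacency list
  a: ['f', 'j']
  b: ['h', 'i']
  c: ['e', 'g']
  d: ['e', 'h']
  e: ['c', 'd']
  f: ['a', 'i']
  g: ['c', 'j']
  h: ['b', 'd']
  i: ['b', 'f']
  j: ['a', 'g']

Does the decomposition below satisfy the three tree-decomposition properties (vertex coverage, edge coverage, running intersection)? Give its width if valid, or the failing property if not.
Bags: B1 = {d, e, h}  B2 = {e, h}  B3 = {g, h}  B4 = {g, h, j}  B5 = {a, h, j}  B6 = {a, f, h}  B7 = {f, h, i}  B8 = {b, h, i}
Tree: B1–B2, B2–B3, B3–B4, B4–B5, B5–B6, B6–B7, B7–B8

No — vertex c appears in no bag.

A tree decomposition must satisfy three properties: every vertex lies in some bag; for every edge, both endpoints lie together in some bag; and for every vertex, the bags containing it form a connected subtree. Here vertex c appears in no bag, so the decomposition is invalid.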